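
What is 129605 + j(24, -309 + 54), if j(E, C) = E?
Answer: 129629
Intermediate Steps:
129605 + j(24, -309 + 54) = 129605 + 24 = 129629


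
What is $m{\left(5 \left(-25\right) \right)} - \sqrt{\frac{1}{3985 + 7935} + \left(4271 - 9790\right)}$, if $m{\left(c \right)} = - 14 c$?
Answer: $1750 - \frac{i \sqrt{49010926855}}{2980} \approx 1750.0 - 74.29 i$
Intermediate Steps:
$m{\left(5 \left(-25\right) \right)} - \sqrt{\frac{1}{3985 + 7935} + \left(4271 - 9790\right)} = - 14 \cdot 5 \left(-25\right) - \sqrt{\frac{1}{3985 + 7935} + \left(4271 - 9790\right)} = \left(-14\right) \left(-125\right) - \sqrt{\frac{1}{11920} - 5519} = 1750 - \sqrt{\frac{1}{11920} - 5519} = 1750 - \sqrt{- \frac{65786479}{11920}} = 1750 - \frac{i \sqrt{49010926855}}{2980}$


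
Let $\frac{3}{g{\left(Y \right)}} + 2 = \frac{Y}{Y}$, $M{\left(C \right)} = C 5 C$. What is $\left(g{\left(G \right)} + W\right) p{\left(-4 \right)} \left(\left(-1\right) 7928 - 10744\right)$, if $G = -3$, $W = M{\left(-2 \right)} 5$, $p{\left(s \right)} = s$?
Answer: $7244736$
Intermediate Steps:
$M{\left(C \right)} = 5 C^{2}$ ($M{\left(C \right)} = 5 C C = 5 C^{2}$)
$W = 100$ ($W = 5 \left(-2\right)^{2} \cdot 5 = 5 \cdot 4 \cdot 5 = 20 \cdot 5 = 100$)
$g{\left(Y \right)} = -3$ ($g{\left(Y \right)} = \frac{3}{-2 + \frac{Y}{Y}} = \frac{3}{-2 + 1} = \frac{3}{-1} = 3 \left(-1\right) = -3$)
$\left(g{\left(G \right)} + W\right) p{\left(-4 \right)} \left(\left(-1\right) 7928 - 10744\right) = \left(-3 + 100\right) \left(-4\right) \left(\left(-1\right) 7928 - 10744\right) = 97 \left(-4\right) \left(-7928 - 10744\right) = \left(-388\right) \left(-18672\right) = 7244736$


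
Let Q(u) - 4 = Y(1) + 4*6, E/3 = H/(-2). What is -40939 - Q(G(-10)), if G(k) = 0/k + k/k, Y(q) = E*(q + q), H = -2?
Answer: -40973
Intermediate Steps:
E = 3 (E = 3*(-2/(-2)) = 3*(-2*(-½)) = 3*1 = 3)
Y(q) = 6*q (Y(q) = 3*(q + q) = 3*(2*q) = 6*q)
G(k) = 1 (G(k) = 0 + 1 = 1)
Q(u) = 34 (Q(u) = 4 + (6*1 + 4*6) = 4 + (6 + 24) = 4 + 30 = 34)
-40939 - Q(G(-10)) = -40939 - 1*34 = -40939 - 34 = -40973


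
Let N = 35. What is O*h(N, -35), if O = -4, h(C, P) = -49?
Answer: 196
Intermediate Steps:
O*h(N, -35) = -4*(-49) = 196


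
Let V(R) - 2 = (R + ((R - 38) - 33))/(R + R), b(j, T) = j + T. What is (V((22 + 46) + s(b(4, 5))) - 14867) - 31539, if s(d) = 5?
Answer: -6774909/146 ≈ -46404.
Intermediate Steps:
b(j, T) = T + j
V(R) = 2 + (-71 + 2*R)/(2*R) (V(R) = 2 + (R + ((R - 38) - 33))/(R + R) = 2 + (R + ((-38 + R) - 33))/((2*R)) = 2 + (R + (-71 + R))*(1/(2*R)) = 2 + (-71 + 2*R)*(1/(2*R)) = 2 + (-71 + 2*R)/(2*R))
(V((22 + 46) + s(b(4, 5))) - 14867) - 31539 = ((3 - 71/(2*((22 + 46) + 5))) - 14867) - 31539 = ((3 - 71/(2*(68 + 5))) - 14867) - 31539 = ((3 - 71/2/73) - 14867) - 31539 = ((3 - 71/2*1/73) - 14867) - 31539 = ((3 - 71/146) - 14867) - 31539 = (367/146 - 14867) - 31539 = -2170215/146 - 31539 = -6774909/146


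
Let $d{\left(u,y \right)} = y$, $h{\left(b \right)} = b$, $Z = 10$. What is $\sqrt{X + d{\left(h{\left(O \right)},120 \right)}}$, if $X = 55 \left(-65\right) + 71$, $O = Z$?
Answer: $6 i \sqrt{94} \approx 58.172 i$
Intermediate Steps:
$O = 10$
$X = -3504$ ($X = -3575 + 71 = -3504$)
$\sqrt{X + d{\left(h{\left(O \right)},120 \right)}} = \sqrt{-3504 + 120} = \sqrt{-3384} = 6 i \sqrt{94}$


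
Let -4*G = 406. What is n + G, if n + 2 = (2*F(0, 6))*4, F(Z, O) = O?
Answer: -111/2 ≈ -55.500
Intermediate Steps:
G = -203/2 (G = -¼*406 = -203/2 ≈ -101.50)
n = 46 (n = -2 + (2*6)*4 = -2 + 12*4 = -2 + 48 = 46)
n + G = 46 - 203/2 = -111/2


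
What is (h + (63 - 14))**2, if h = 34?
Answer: 6889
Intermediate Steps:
(h + (63 - 14))**2 = (34 + (63 - 14))**2 = (34 + 49)**2 = 83**2 = 6889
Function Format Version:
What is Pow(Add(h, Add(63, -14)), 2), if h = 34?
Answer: 6889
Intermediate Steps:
Pow(Add(h, Add(63, -14)), 2) = Pow(Add(34, Add(63, -14)), 2) = Pow(Add(34, 49), 2) = Pow(83, 2) = 6889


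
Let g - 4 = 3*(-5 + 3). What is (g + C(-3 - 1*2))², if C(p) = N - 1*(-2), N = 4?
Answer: 16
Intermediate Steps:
C(p) = 6 (C(p) = 4 - 1*(-2) = 4 + 2 = 6)
g = -2 (g = 4 + 3*(-5 + 3) = 4 + 3*(-2) = 4 - 6 = -2)
(g + C(-3 - 1*2))² = (-2 + 6)² = 4² = 16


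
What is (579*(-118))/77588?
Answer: -34161/38794 ≈ -0.88057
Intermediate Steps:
(579*(-118))/77588 = -68322*1/77588 = -34161/38794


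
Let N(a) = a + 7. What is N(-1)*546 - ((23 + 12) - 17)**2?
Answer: 2952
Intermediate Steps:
N(a) = 7 + a
N(-1)*546 - ((23 + 12) - 17)**2 = (7 - 1)*546 - ((23 + 12) - 17)**2 = 6*546 - (35 - 17)**2 = 3276 - 1*18**2 = 3276 - 1*324 = 3276 - 324 = 2952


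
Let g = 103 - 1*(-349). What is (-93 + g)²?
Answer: 128881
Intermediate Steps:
g = 452 (g = 103 + 349 = 452)
(-93 + g)² = (-93 + 452)² = 359² = 128881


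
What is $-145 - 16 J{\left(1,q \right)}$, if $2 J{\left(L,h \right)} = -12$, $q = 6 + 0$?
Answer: $-49$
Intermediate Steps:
$q = 6$
$J{\left(L,h \right)} = -6$ ($J{\left(L,h \right)} = \frac{1}{2} \left(-12\right) = -6$)
$-145 - 16 J{\left(1,q \right)} = -145 - -96 = -145 + 96 = -49$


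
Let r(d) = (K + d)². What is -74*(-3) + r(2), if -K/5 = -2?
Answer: 366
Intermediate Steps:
K = 10 (K = -5*(-2) = 10)
r(d) = (10 + d)²
-74*(-3) + r(2) = -74*(-3) + (10 + 2)² = 222 + 12² = 222 + 144 = 366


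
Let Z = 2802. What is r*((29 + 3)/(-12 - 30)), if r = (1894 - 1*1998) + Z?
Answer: -43168/21 ≈ -2055.6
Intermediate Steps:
r = 2698 (r = (1894 - 1*1998) + 2802 = (1894 - 1998) + 2802 = -104 + 2802 = 2698)
r*((29 + 3)/(-12 - 30)) = 2698*((29 + 3)/(-12 - 30)) = 2698*(32/(-42)) = 2698*(32*(-1/42)) = 2698*(-16/21) = -43168/21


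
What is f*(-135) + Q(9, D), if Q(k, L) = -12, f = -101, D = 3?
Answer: 13623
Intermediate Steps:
f*(-135) + Q(9, D) = -101*(-135) - 12 = 13635 - 12 = 13623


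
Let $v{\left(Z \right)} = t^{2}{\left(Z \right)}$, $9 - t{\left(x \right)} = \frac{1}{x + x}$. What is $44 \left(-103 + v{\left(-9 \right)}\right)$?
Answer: $- \frac{74833}{81} \approx -923.86$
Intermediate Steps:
$t{\left(x \right)} = 9 - \frac{1}{2 x}$ ($t{\left(x \right)} = 9 - \frac{1}{x + x} = 9 - \frac{1}{2 x}$)
$v{\left(Z \right)} = \left(9 - \frac{1}{2 Z}\right)^{2}$
$44 \left(-103 + v{\left(-9 \right)}\right) = 44 \left(-103 + \frac{\left(-1 + 18 \left(-9\right)\right)^{2}}{4 \cdot 81}\right) = 44 \left(-103 + \frac{1}{4} \cdot \frac{1}{81} \left(-1 - 162\right)^{2}\right) = 44 \left(-103 + \frac{1}{4} \cdot \frac{1}{81} \left(-163\right)^{2}\right) = 44 \left(-103 + \frac{1}{4} \cdot \frac{1}{81} \cdot 26569\right) = 44 \left(-103 + \frac{26569}{324}\right) = 44 \left(- \frac{6803}{324}\right) = - \frac{74833}{81}$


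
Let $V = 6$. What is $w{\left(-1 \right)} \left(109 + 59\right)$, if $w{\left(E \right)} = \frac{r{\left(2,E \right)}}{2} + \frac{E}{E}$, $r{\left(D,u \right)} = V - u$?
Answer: $756$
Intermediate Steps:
$r{\left(D,u \right)} = 6 - u$
$w{\left(E \right)} = 4 - \frac{E}{2}$ ($w{\left(E \right)} = \frac{6 - E}{2} + \frac{E}{E} = \left(6 - E\right) \frac{1}{2} + 1 = \left(3 - \frac{E}{2}\right) + 1 = 4 - \frac{E}{2}$)
$w{\left(-1 \right)} \left(109 + 59\right) = \left(4 - - \frac{1}{2}\right) \left(109 + 59\right) = \left(4 + \frac{1}{2}\right) 168 = \frac{9}{2} \cdot 168 = 756$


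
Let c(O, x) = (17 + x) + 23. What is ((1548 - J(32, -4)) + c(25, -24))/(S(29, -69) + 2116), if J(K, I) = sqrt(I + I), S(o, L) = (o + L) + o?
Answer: 1564/2105 - 2*I*sqrt(2)/2105 ≈ 0.74299 - 0.0013437*I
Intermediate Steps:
c(O, x) = 40 + x
S(o, L) = L + 2*o (S(o, L) = (L + o) + o = L + 2*o)
J(K, I) = sqrt(2)*sqrt(I) (J(K, I) = sqrt(2*I) = sqrt(2)*sqrt(I))
((1548 - J(32, -4)) + c(25, -24))/(S(29, -69) + 2116) = ((1548 - sqrt(2)*sqrt(-4)) + (40 - 24))/((-69 + 2*29) + 2116) = ((1548 - sqrt(2)*2*I) + 16)/((-69 + 58) + 2116) = ((1548 - 2*I*sqrt(2)) + 16)/(-11 + 2116) = ((1548 - 2*I*sqrt(2)) + 16)/2105 = (1564 - 2*I*sqrt(2))*(1/2105) = 1564/2105 - 2*I*sqrt(2)/2105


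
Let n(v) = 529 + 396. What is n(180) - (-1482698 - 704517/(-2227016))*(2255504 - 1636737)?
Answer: 185742123151608647/202456 ≈ 9.1744e+11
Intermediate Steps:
n(v) = 925
n(180) - (-1482698 - 704517/(-2227016))*(2255504 - 1636737) = 925 - (-1482698 - 704517/(-2227016))*(2255504 - 1636737) = 925 - (-1482698 - 704517*(-1/2227016))*618767 = 925 - (-1482698 + 64047/202456)*618767 = 925 - (-300181042241)*618767/202456 = 925 - 1*(-185742122964336847/202456) = 925 + 185742122964336847/202456 = 185742123151608647/202456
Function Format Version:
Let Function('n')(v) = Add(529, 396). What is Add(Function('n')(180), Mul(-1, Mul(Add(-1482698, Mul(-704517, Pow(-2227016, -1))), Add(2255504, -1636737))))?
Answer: Rational(185742123151608647, 202456) ≈ 9.1744e+11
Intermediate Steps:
Function('n')(v) = 925
Add(Function('n')(180), Mul(-1, Mul(Add(-1482698, Mul(-704517, Pow(-2227016, -1))), Add(2255504, -1636737)))) = Add(925, Mul(-1, Mul(Add(-1482698, Mul(-704517, Pow(-2227016, -1))), Add(2255504, -1636737)))) = Add(925, Mul(-1, Mul(Add(-1482698, Mul(-704517, Rational(-1, 2227016))), 618767))) = Add(925, Mul(-1, Mul(Add(-1482698, Rational(64047, 202456)), 618767))) = Add(925, Mul(-1, Mul(Rational(-300181042241, 202456), 618767))) = Add(925, Mul(-1, Rational(-185742122964336847, 202456))) = Add(925, Rational(185742122964336847, 202456)) = Rational(185742123151608647, 202456)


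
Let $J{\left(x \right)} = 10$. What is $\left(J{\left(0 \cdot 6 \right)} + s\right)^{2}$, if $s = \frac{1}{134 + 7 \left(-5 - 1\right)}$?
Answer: $\frac{848241}{8464} \approx 100.22$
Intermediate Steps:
$s = \frac{1}{92}$ ($s = \frac{1}{134 + 7 \left(-6\right)} = \frac{1}{134 - 42} = \frac{1}{92} \approx 0.01087$)
$\left(J{\left(0 \cdot 6 \right)} + s\right)^{2} = \left(10 + \frac{1}{92}\right)^{2} = \left(\frac{921}{92}\right)^{2} = \frac{848241}{8464}$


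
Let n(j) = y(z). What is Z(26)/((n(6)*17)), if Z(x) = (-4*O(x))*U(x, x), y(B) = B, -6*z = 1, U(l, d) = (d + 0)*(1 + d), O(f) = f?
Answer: 438048/17 ≈ 25768.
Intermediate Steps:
U(l, d) = d*(1 + d)
z = -1/6 (z = -1/6*1 = -1/6 ≈ -0.16667)
n(j) = -1/6
Z(x) = -4*x**2*(1 + x) (Z(x) = (-4*x)*(x*(1 + x)) = -4*x**2*(1 + x))
Z(26)/((n(6)*17)) = (4*26**2*(-1 - 1*26))/((-1/6*17)) = (4*676*(-1 - 26))/(-17/6) = (4*676*(-27))*(-6/17) = -73008*(-6/17) = 438048/17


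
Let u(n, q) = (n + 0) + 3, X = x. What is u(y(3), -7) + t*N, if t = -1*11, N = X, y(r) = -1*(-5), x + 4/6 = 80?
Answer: -2594/3 ≈ -864.67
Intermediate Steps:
x = 238/3 (x = -2/3 + 80 = 238/3 ≈ 79.333)
y(r) = 5
X = 238/3 ≈ 79.333
u(n, q) = 3 + n (u(n, q) = n + 3 = 3 + n)
N = 238/3 ≈ 79.333
t = -11
u(y(3), -7) + t*N = (3 + 5) - 11*238/3 = 8 - 2618/3 = -2594/3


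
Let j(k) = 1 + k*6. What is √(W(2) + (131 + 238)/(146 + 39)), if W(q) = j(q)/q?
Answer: √1162910/370 ≈ 2.9146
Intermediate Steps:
j(k) = 1 + 6*k
W(q) = (1 + 6*q)/q
√(W(2) + (131 + 238)/(146 + 39)) = √((6 + 1/2) + (131 + 238)/(146 + 39)) = √((6 + ½) + 369/185) = √(13/2 + 369*(1/185)) = √(13/2 + 369/185) = √(3143/370) = √1162910/370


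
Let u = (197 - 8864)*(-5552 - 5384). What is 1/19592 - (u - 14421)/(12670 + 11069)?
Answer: -618897498911/155031496 ≈ -3992.1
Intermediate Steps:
u = 94782312 (u = -8667*(-10936) = 94782312)
1/19592 - (u - 14421)/(12670 + 11069) = 1/19592 - (94782312 - 14421)/(12670 + 11069) = 1/19592 - 94767891/23739 = 1/19592 - 1*31589297/7913 = 1/19592 - 31589297/7913 = -618897498911/155031496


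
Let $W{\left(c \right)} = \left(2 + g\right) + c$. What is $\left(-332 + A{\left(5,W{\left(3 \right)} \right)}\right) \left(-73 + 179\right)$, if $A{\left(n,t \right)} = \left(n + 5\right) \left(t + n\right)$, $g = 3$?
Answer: $-21412$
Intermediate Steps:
$W{\left(c \right)} = 5 + c$ ($W{\left(c \right)} = \left(2 + 3\right) + c = 5 + c$)
$A{\left(n,t \right)} = \left(5 + n\right) \left(n + t\right)$
$\left(-332 + A{\left(5,W{\left(3 \right)} \right)}\right) \left(-73 + 179\right) = \left(-332 + \left(5^{2} + 5 \cdot 5 + 5 \left(5 + 3\right) + 5 \left(5 + 3\right)\right)\right) \left(-73 + 179\right) = \left(-332 + \left(25 + 25 + 5 \cdot 8 + 5 \cdot 8\right)\right) 106 = \left(-332 + \left(25 + 25 + 40 + 40\right)\right) 106 = \left(-332 + 130\right) 106 = \left(-202\right) 106 = -21412$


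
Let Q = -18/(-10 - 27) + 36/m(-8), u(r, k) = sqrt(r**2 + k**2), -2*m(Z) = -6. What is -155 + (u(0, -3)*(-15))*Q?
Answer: -26525/37 ≈ -716.89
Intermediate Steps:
m(Z) = 3 (m(Z) = -1/2*(-6) = 3)
u(r, k) = sqrt(k**2 + r**2)
Q = 462/37 (Q = -18/(-10 - 27) + 36/3 = -18/(-37) + 36*(1/3) = -18*(-1/37) + 12 = 18/37 + 12 = 462/37 ≈ 12.486)
-155 + (u(0, -3)*(-15))*Q = -155 + (sqrt((-3)**2 + 0**2)*(-15))*(462/37) = -155 + (sqrt(9 + 0)*(-15))*(462/37) = -155 + (sqrt(9)*(-15))*(462/37) = -155 + (3*(-15))*(462/37) = -155 - 45*462/37 = -155 - 20790/37 = -26525/37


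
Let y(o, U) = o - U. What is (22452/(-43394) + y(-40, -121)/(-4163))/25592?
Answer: -48491295/2311587444712 ≈ -2.0977e-5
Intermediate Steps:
(22452/(-43394) + y(-40, -121)/(-4163))/25592 = (22452/(-43394) + (-40 - 1*(-121))/(-4163))/25592 = (22452*(-1/43394) + (-40 + 121)*(-1/4163))*(1/25592) = (-11226/21697 + 81*(-1/4163))*(1/25592) = (-11226/21697 - 81/4163)*(1/25592) = -48491295/90324611*1/25592 = -48491295/2311587444712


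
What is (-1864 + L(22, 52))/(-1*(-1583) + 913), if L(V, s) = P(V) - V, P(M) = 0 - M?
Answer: -159/208 ≈ -0.76442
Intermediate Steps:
P(M) = -M
L(V, s) = -2*V (L(V, s) = -V - V = -2*V)
(-1864 + L(22, 52))/(-1*(-1583) + 913) = (-1864 - 2*22)/(-1*(-1583) + 913) = (-1864 - 44)/(1583 + 913) = -1908/2496 = -1908*1/2496 = -159/208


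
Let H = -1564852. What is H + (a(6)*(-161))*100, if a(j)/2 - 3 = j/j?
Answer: -1693652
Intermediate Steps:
a(j) = 8 (a(j) = 6 + 2*(j/j) = 6 + 2*1 = 6 + 2 = 8)
H + (a(6)*(-161))*100 = -1564852 + (8*(-161))*100 = -1564852 - 1288*100 = -1564852 - 128800 = -1693652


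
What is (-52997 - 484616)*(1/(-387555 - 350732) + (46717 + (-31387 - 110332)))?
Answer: 37707499274360475/738287 ≈ 5.1074e+10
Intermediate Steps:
(-52997 - 484616)*(1/(-387555 - 350732) + (46717 + (-31387 - 110332))) = -537613*(1/(-738287) + (46717 - 141719)) = -537613*(-1/738287 - 95002) = -537613*(-70138741575/738287) = 37707499274360475/738287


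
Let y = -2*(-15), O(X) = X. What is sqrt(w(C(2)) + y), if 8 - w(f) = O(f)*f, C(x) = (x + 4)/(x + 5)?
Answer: sqrt(1826)/7 ≈ 6.1045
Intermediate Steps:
C(x) = (4 + x)/(5 + x)
y = 30
w(f) = 8 - f**2 (w(f) = 8 - f*f = 8 - f**2)
sqrt(w(C(2)) + y) = sqrt((8 - ((4 + 2)/(5 + 2))**2) + 30) = sqrt((8 - (6/7)**2) + 30) = sqrt((8 - 1*36/49) + 30) = sqrt((8 - 36/49) + 30) = sqrt(356/49 + 30) = sqrt(1826/49) = sqrt(1826)/7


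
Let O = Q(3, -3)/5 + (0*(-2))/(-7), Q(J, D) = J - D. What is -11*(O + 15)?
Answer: -891/5 ≈ -178.20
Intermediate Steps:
O = 6/5 (O = (3 - 1*(-3))/5 + (0*(-2))/(-7) = (3 + 3)*(1/5) + 0*(-1/7) = 6*(1/5) + 0 = 6/5 + 0 = 6/5 ≈ 1.2000)
-11*(O + 15) = -11*(6/5 + 15) = -11*81/5 = -891/5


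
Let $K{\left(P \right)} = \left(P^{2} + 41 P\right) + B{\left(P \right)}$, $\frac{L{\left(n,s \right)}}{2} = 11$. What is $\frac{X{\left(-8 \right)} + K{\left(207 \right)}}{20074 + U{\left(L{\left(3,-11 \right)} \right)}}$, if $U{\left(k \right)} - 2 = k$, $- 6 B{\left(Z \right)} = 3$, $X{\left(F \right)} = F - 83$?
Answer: $\frac{102489}{40196} \approx 2.5497$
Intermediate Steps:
$L{\left(n,s \right)} = 22$ ($L{\left(n,s \right)} = 2 \cdot 11 = 22$)
$X{\left(F \right)} = -83 + F$
$B{\left(Z \right)} = - \frac{1}{2}$ ($B{\left(Z \right)} = \left(- \frac{1}{6}\right) 3 = - \frac{1}{2}$)
$K{\left(P \right)} = - \frac{1}{2} + P^{2} + 41 P$ ($K{\left(P \right)} = \left(P^{2} + 41 P\right) - \frac{1}{2} = - \frac{1}{2} + P^{2} + 41 P$)
$U{\left(k \right)} = 2 + k$
$\frac{X{\left(-8 \right)} + K{\left(207 \right)}}{20074 + U{\left(L{\left(3,-11 \right)} \right)}} = \frac{\left(-83 - 8\right) + \left(- \frac{1}{2} + 207^{2} + 41 \cdot 207\right)}{20074 + \left(2 + 22\right)} = \frac{-91 + \left(- \frac{1}{2} + 42849 + 8487\right)}{20074 + 24} = \frac{-91 + \frac{102671}{2}}{20098} = \frac{102489}{2} \cdot \frac{1}{20098} = \frac{102489}{40196}$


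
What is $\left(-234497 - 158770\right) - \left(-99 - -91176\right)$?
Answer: $-484344$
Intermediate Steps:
$\left(-234497 - 158770\right) - \left(-99 - -91176\right) = -393267 - \left(-99 + 91176\right) = -393267 - 91077 = -484344$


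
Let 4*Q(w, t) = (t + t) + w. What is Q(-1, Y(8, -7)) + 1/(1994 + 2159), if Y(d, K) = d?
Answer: 62299/16612 ≈ 3.7502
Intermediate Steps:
Q(w, t) = t/2 + w/4 (Q(w, t) = ((t + t) + w)/4 = (2*t + w)/4 = (w + 2*t)/4 = t/2 + w/4)
Q(-1, Y(8, -7)) + 1/(1994 + 2159) = ((½)*8 + (¼)*(-1)) + 1/(1994 + 2159) = (4 - ¼) + 1/4153 = 15/4 + 1/4153 = 62299/16612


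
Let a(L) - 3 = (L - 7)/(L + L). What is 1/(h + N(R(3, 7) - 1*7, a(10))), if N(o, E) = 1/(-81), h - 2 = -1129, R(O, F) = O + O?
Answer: -81/91288 ≈ -0.00088730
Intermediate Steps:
R(O, F) = 2*O
a(L) = 3 + (-7 + L)/(2*L) (a(L) = 3 + (L - 7)/(L + L) = 3 + (-7 + L)/((2*L)) = 3 + (-7 + L)*(1/(2*L)) = 3 + (-7 + L)/(2*L))
h = -1127 (h = 2 - 1129 = -1127)
N(o, E) = -1/81
1/(h + N(R(3, 7) - 1*7, a(10))) = 1/(-1127 - 1/81) = 1/(-91288/81) = -81/91288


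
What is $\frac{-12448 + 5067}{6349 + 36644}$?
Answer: $- \frac{7381}{42993} \approx -0.17168$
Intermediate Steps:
$\frac{-12448 + 5067}{6349 + 36644} = - \frac{7381}{42993}$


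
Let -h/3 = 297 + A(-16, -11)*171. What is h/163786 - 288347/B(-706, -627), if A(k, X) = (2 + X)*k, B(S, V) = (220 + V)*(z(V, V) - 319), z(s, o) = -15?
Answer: -14347583609/5566185317 ≈ -2.5776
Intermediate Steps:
B(S, V) = -73480 - 334*V (B(S, V) = (220 + V)*(-15 - 319) = (220 + V)*(-334) = -73480 - 334*V)
A(k, X) = k*(2 + X)
h = -74763 (h = -3*(297 - 16*(2 - 11)*171) = -3*(297 - 16*(-9)*171) = -3*(297 + 144*171) = -3*(297 + 24624) = -3*24921 = -74763)
h/163786 - 288347/B(-706, -627) = -74763/163786 - 288347/(-73480 - 334*(-627)) = -74763*1/163786 - 288347/(-73480 + 209418) = -74763/163786 - 288347/135938 = -14347583609/5566185317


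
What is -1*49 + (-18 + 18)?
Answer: -49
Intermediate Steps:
-1*49 + (-18 + 18) = -49 + 0 = -49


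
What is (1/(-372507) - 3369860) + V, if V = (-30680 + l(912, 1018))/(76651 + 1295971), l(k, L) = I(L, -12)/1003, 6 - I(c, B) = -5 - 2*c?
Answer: -1728216662710086493637/512845237264062 ≈ -3.3699e+6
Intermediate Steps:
I(c, B) = 11 + 2*c (I(c, B) = 6 - (-5 - 2*c) = 6 + (5 + 2*c) = 11 + 2*c)
l(k, L) = 11/1003 + 2*L/1003 (l(k, L) = (11 + 2*L)/1003 = (11 + 2*L)*(1/1003) = 11/1003 + 2*L/1003)
V = -30769993/1376739866 (V = (-30680 + (11/1003 + (2/1003)*1018))/(76651 + 1295971) = (-30680 + (11/1003 + 2036/1003))/1372622 = (-30680 + 2047/1003)*(1/1372622) = -30769993/1003*1/1372622 = -30769993/1376739866 ≈ -0.022350)
(1/(-372507) - 3369860) + V = (1/(-372507) - 3369860) - 30769993/1376739866 = (-1/372507 - 3369860) - 30769993/1376739866 = -1255296439021/372507 - 30769993/1376739866 = -1728216662710086493637/512845237264062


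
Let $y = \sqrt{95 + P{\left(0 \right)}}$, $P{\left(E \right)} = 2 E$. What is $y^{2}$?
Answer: $95$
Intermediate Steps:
$y = \sqrt{95}$ ($y = \sqrt{95 + 2 \cdot 0} = \sqrt{95 + 0} = \sqrt{95} \approx 9.7468$)
$y^{2} = \left(\sqrt{95}\right)^{2} = 95$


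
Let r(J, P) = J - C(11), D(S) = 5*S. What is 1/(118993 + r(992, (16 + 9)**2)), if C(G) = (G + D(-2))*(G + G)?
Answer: 1/119963 ≈ 8.3359e-6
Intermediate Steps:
C(G) = 2*G*(-10 + G) (C(G) = (G + 5*(-2))*(G + G) = (G - 10)*(2*G) = (-10 + G)*(2*G) = 2*G*(-10 + G))
r(J, P) = -22 + J (r(J, P) = J - 2*11*(-10 + 11) = J - 2*11 = J - 1*22 = J - 22 = -22 + J)
1/(118993 + r(992, (16 + 9)**2)) = 1/(118993 + (-22 + 992)) = 1/(118993 + 970) = 1/119963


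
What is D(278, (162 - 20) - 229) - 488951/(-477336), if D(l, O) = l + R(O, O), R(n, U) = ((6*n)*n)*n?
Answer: -1885829939689/477336 ≈ -3.9507e+6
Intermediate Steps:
R(n, U) = 6*n³ (R(n, U) = (6*n²)*n = 6*n³)
D(l, O) = l + 6*O³
D(278, (162 - 20) - 229) - 488951/(-477336) = (278 + 6*((162 - 20) - 229)³) - 488951/(-477336) = (278 + 6*(142 - 229)³) - 488951*(-1)/477336 = (278 + 6*(-87)³) - 1*(-488951/477336) = (278 + 6*(-658503)) + 488951/477336 = (278 - 3951018) + 488951/477336 = -3950740 + 488951/477336 = -1885829939689/477336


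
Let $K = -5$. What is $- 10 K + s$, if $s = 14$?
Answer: $64$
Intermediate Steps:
$- 10 K + s = \left(-10\right) \left(-5\right) + 14 = 50 + 14 = 64$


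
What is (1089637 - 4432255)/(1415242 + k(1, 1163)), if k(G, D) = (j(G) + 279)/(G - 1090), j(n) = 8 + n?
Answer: -202228389/85622125 ≈ -2.3619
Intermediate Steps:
k(G, D) = (287 + G)/(-1090 + G) (k(G, D) = ((8 + G) + 279)/(G - 1090) = (287 + G)/(-1090 + G))
(1089637 - 4432255)/(1415242 + k(1, 1163)) = (1089637 - 4432255)/(1415242 + (287 + 1)/(-1090 + 1)) = -3342618/(1415242 + 288/(-1089)) = -3342618/(1415242 - 1/1089*288) = -3342618/(1415242 - 32/121) = -3342618/171244250/121 = -3342618*121/171244250 = -202228389/85622125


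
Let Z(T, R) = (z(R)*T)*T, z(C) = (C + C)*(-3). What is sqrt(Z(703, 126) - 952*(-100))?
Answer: 14*I*sqrt(1905749) ≈ 19327.0*I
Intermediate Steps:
z(C) = -6*C (z(C) = (2*C)*(-3) = -6*C)
Z(T, R) = -6*R*T**2 (Z(T, R) = ((-6*R)*T)*T = (-6*R*T)*T = -6*R*T**2)
sqrt(Z(703, 126) - 952*(-100)) = sqrt(-6*126*703**2 - 952*(-100)) = sqrt(-6*126*494209 + 95200) = sqrt(-373622004 + 95200) = sqrt(-373526804) = 14*I*sqrt(1905749)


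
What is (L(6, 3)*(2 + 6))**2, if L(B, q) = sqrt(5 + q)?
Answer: 512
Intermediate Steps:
(L(6, 3)*(2 + 6))**2 = (sqrt(5 + 3)*(2 + 6))**2 = (sqrt(8)*8)**2 = ((2*sqrt(2))*8)**2 = (16*sqrt(2))**2 = 512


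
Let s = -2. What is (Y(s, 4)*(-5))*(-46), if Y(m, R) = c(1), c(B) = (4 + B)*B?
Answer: 1150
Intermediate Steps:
c(B) = B*(4 + B)
Y(m, R) = 5 (Y(m, R) = 1*(4 + 1) = 1*5 = 5)
(Y(s, 4)*(-5))*(-46) = (5*(-5))*(-46) = -25*(-46) = 1150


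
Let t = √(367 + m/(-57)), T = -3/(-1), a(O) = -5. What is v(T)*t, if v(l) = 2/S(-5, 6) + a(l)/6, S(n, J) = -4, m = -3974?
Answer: -4*√1418901/171 ≈ -27.864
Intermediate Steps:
T = 3 (T = -3*(-1) = 3)
v(l) = -4/3 (v(l) = 2/(-4) - 5/6 = 2*(-¼) - 5*⅙ = -½ - ⅚ = -4/3)
t = √1418901/57 (t = √(367 - 3974/(-57)) = √(367 - 3974*(-1/57)) = √(367 + 3974/57) = √(24893/57) = √1418901/57 ≈ 20.898)
v(T)*t = -4*√1418901/171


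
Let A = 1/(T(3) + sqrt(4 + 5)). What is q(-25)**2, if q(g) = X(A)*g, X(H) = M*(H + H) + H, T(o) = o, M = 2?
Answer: 15625/36 ≈ 434.03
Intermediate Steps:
A = 1/6 (A = 1/(3 + sqrt(4 + 5)) = 1/(3 + sqrt(9)) = 1/(3 + 3) = 1/6 ≈ 0.16667)
X(H) = 5*H (X(H) = 2*(H + H) + H = 2*(2*H) + H = 4*H + H = 5*H)
q(g) = 5*g/6 (q(g) = (5*(1/6))*g = 5*g/6)
q(-25)**2 = ((5/6)*(-25))**2 = (-125/6)**2 = 15625/36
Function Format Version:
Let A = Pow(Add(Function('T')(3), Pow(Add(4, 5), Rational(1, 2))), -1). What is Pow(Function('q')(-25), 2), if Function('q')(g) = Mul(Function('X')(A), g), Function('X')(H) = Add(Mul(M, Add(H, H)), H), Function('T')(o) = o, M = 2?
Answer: Rational(15625, 36) ≈ 434.03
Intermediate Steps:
A = Rational(1, 6) (A = Pow(Add(3, Pow(Add(4, 5), Rational(1, 2))), -1) = Pow(Add(3, Pow(9, Rational(1, 2))), -1) = Pow(Add(3, 3), -1) = Pow(6, -1) = Rational(1, 6) ≈ 0.16667)
Function('X')(H) = Mul(5, H) (Function('X')(H) = Add(Mul(2, Add(H, H)), H) = Add(Mul(2, Mul(2, H)), H) = Add(Mul(4, H), H) = Mul(5, H))
Function('q')(g) = Mul(Rational(5, 6), g) (Function('q')(g) = Mul(Mul(5, Rational(1, 6)), g) = Mul(Rational(5, 6), g))
Pow(Function('q')(-25), 2) = Pow(Mul(Rational(5, 6), -25), 2) = Pow(Rational(-125, 6), 2) = Rational(15625, 36)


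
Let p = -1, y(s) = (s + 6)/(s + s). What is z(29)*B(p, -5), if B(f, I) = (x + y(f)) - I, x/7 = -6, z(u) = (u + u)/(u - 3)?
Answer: -2291/26 ≈ -88.115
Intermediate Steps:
z(u) = 2*u/(-3 + u) (z(u) = (2*u)/(-3 + u) = 2*u/(-3 + u))
y(s) = (6 + s)/(2*s) (y(s) = (6 + s)/((2*s)) = (6 + s)*(1/(2*s)) = (6 + s)/(2*s))
x = -42 (x = 7*(-6) = -42)
B(f, I) = -42 - I + (6 + f)/(2*f) (B(f, I) = (-42 + (6 + f)/(2*f)) - I = -42 - I + (6 + f)/(2*f))
z(29)*B(p, -5) = (2*29/(-3 + 29))*(-83/2 - 1*(-5) + 3/(-1)) = (2*29/26)*(-83/2 + 5 + 3*(-1)) = (2*29*(1/26))*(-83/2 + 5 - 3) = (29/13)*(-79/2) = -2291/26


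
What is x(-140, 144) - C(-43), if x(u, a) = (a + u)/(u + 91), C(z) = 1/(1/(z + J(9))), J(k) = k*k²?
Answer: -33618/49 ≈ -686.08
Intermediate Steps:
J(k) = k³
C(z) = 729 + z (C(z) = 1/(1/(z + 9³)) = 1/(1/(z + 729)) = 1/(1/(729 + z)) = 729 + z)
x(u, a) = (a + u)/(91 + u)
x(-140, 144) - C(-43) = (144 - 140)/(91 - 140) - (729 - 43) = 4/(-49) - 1*686 = -1/49*4 - 686 = -4/49 - 686 = -33618/49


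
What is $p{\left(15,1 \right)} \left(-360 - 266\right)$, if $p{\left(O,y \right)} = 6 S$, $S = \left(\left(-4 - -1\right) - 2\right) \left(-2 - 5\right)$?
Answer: $-131460$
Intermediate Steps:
$S = 35$ ($S = \left(\left(-4 + 1\right) - 2\right) \left(-7\right) = \left(-3 - 2\right) \left(-7\right) = \left(-5\right) \left(-7\right) = 35$)
$p{\left(O,y \right)} = 210$ ($p{\left(O,y \right)} = 6 \cdot 35 = 210$)
$p{\left(15,1 \right)} \left(-360 - 266\right) = 210 \left(-360 - 266\right) = 210 \left(-626\right) = -131460$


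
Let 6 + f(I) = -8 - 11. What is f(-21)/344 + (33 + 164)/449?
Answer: 56543/154456 ≈ 0.36608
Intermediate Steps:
f(I) = -25 (f(I) = -6 + (-8 - 11) = -6 - 19 = -25)
f(-21)/344 + (33 + 164)/449 = -25/344 + (33 + 164)/449 = -25*1/344 + 197*(1/449) = -25/344 + 197/449 = 56543/154456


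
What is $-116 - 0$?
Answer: $-116$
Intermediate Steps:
$-116 - 0 = -116 + 0 = -116$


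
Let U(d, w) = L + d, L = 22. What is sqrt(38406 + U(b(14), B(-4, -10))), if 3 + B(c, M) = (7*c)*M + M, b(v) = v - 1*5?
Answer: 17*sqrt(133) ≈ 196.05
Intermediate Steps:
b(v) = -5 + v (b(v) = v - 5 = -5 + v)
B(c, M) = -3 + M + 7*M*c (B(c, M) = -3 + ((7*c)*M + M) = -3 + (7*M*c + M) = -3 + (M + 7*M*c) = -3 + M + 7*M*c)
U(d, w) = 22 + d
sqrt(38406 + U(b(14), B(-4, -10))) = sqrt(38406 + (22 + (-5 + 14))) = sqrt(38406 + (22 + 9)) = sqrt(38406 + 31) = sqrt(38437) = 17*sqrt(133)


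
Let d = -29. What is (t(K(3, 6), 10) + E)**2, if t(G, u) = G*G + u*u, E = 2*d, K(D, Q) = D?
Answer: 2601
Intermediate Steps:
E = -58 (E = 2*(-29) = -58)
t(G, u) = G**2 + u**2
(t(K(3, 6), 10) + E)**2 = ((3**2 + 10**2) - 58)**2 = ((9 + 100) - 58)**2 = (109 - 58)**2 = 51**2 = 2601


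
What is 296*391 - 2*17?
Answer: 115702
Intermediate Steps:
296*391 - 2*17 = 115736 - 34 = 115702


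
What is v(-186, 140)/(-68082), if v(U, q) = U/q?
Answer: 31/1588580 ≈ 1.9514e-5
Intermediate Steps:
v(-186, 140)/(-68082) = -186/140/(-68082) = -186*1/140*(-1/68082) = -93/70*(-1/68082) = 31/1588580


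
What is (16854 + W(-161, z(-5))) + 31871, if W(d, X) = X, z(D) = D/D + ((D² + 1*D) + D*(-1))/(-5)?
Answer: 48721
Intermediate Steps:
z(D) = 1 - D²/5 (z(D) = 1 + ((D² + D) - D)*(-⅕) = 1 + ((D + D²) - D)*(-⅕) = 1 + D²*(-⅕) = 1 - D²/5)
(16854 + W(-161, z(-5))) + 31871 = (16854 + (1 - ⅕*(-5)²)) + 31871 = (16854 + (1 - ⅕*25)) + 31871 = (16854 + (1 - 5)) + 31871 = (16854 - 4) + 31871 = 16850 + 31871 = 48721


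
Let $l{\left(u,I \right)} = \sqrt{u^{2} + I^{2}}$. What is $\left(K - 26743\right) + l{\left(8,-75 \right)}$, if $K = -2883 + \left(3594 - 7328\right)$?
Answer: $-33360 + \sqrt{5689} \approx -33285.0$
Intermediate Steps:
$l{\left(u,I \right)} = \sqrt{I^{2} + u^{2}}$
$K = -6617$ ($K = -2883 - 3734 = -6617$)
$\left(K - 26743\right) + l{\left(8,-75 \right)} = \left(-6617 - 26743\right) + \sqrt{\left(-75\right)^{2} + 8^{2}} = -33360 + \sqrt{5625 + 64} = -33360 + \sqrt{5689}$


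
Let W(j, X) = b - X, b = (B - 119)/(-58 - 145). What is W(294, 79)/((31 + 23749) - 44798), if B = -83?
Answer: 15835/4266654 ≈ 0.0037113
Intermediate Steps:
b = 202/203 (b = (-83 - 119)/(-58 - 145) = -202/(-203) = -202*(-1/203) = 202/203 ≈ 0.99507)
W(j, X) = 202/203 - X
W(294, 79)/((31 + 23749) - 44798) = (202/203 - 1*79)/((31 + 23749) - 44798) = (202/203 - 79)/(23780 - 44798) = -15835/203/(-21018) = -15835/203*(-1/21018) = 15835/4266654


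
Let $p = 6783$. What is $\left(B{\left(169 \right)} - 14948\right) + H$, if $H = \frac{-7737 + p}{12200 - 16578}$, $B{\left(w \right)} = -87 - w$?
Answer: $- \frac{33281079}{2189} \approx -15204.0$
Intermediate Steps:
$H = \frac{477}{2189}$ ($H = \frac{-7737 + 6783}{12200 - 16578} = - \frac{954}{-4378} = \left(-954\right) \left(- \frac{1}{4378}\right) = \frac{477}{2189} \approx 0.21791$)
$\left(B{\left(169 \right)} - 14948\right) + H = \left(\left(-87 - 169\right) - 14948\right) + \frac{477}{2189} = \left(-256 - 14948\right) + \frac{477}{2189} = -15204 + \frac{477}{2189} = - \frac{33281079}{2189}$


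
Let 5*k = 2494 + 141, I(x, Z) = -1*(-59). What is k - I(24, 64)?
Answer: 468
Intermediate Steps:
I(x, Z) = 59
k = 527 (k = (2494 + 141)/5 = (⅕)*2635 = 527)
k - I(24, 64) = 527 - 1*59 = 527 - 59 = 468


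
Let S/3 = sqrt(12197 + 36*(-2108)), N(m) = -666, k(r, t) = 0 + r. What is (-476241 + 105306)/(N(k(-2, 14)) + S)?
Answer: 5489838/22595 + 24729*I*sqrt(63691)/22595 ≈ 242.97 + 276.21*I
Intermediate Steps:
k(r, t) = r
S = 3*I*sqrt(63691) (S = 3*sqrt(12197 + 36*(-2108)) = 3*sqrt(12197 - 75888) = 3*sqrt(-63691) = 3*(I*sqrt(63691)) = 3*I*sqrt(63691) ≈ 757.11*I)
(-476241 + 105306)/(N(k(-2, 14)) + S) = (-476241 + 105306)/(-666 + 3*I*sqrt(63691)) = -370935/(-666 + 3*I*sqrt(63691))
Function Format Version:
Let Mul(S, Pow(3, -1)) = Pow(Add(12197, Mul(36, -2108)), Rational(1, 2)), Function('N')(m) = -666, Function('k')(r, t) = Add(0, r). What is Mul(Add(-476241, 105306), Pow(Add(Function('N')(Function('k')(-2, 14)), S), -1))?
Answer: Add(Rational(5489838, 22595), Mul(Rational(24729, 22595), I, Pow(63691, Rational(1, 2)))) ≈ Add(242.97, Mul(276.21, I))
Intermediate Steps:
Function('k')(r, t) = r
S = Mul(3, I, Pow(63691, Rational(1, 2))) (S = Mul(3, Pow(Add(12197, Mul(36, -2108)), Rational(1, 2))) = Mul(3, Pow(Add(12197, -75888), Rational(1, 2))) = Mul(3, Pow(-63691, Rational(1, 2))) = Mul(3, Mul(I, Pow(63691, Rational(1, 2)))) = Mul(3, I, Pow(63691, Rational(1, 2))) ≈ Mul(757.11, I))
Mul(Add(-476241, 105306), Pow(Add(Function('N')(Function('k')(-2, 14)), S), -1)) = Mul(Add(-476241, 105306), Pow(Add(-666, Mul(3, I, Pow(63691, Rational(1, 2)))), -1)) = Mul(-370935, Pow(Add(-666, Mul(3, I, Pow(63691, Rational(1, 2)))), -1))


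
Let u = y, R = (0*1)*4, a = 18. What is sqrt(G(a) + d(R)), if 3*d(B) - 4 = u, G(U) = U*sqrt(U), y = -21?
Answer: sqrt(-51 + 486*sqrt(2))/3 ≈ 8.4084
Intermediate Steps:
R = 0 (R = 0*4 = 0)
G(U) = U**(3/2)
u = -21
d(B) = -17/3 (d(B) = 4/3 + (1/3)*(-21) = 4/3 - 7 = -17/3)
sqrt(G(a) + d(R)) = sqrt(18**(3/2) - 17/3) = sqrt(54*sqrt(2) - 17/3) = sqrt(-17/3 + 54*sqrt(2))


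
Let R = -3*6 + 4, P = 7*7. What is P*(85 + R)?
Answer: 3479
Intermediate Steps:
P = 49
R = -14 (R = -18 + 4 = -14)
P*(85 + R) = 49*(85 - 14) = 49*71 = 3479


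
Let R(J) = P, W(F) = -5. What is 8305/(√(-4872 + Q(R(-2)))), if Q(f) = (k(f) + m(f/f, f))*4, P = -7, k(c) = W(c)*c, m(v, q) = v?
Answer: -8305*I*√1182/2364 ≈ -120.78*I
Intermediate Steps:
k(c) = -5*c
R(J) = -7
Q(f) = 4 - 20*f (Q(f) = (-5*f + f/f)*4 = (-5*f + 1)*4 = (1 - 5*f)*4 = 4 - 20*f)
8305/(√(-4872 + Q(R(-2)))) = 8305/(√(-4872 + (4 - 20*(-7)))) = 8305/(√(-4872 + (4 + 140))) = 8305/(√(-4872 + 144)) = 8305/(√(-4728)) = 8305/((2*I*√1182)) = 8305*(-I*√1182/2364) = -8305*I*√1182/2364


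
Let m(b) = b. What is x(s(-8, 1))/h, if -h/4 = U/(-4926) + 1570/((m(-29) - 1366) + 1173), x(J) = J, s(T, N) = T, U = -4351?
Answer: -364524/1127983 ≈ -0.32316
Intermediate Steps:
h = 2255966/91131 (h = -4*(-4351/(-4926) + 1570/((-29 - 1366) + 1173)) = -4*(-4351*(-1/4926) + 1570/(-1395 + 1173)) = -4*(4351/4926 + 1570/(-222)) = -4*(4351/4926 + 1570*(-1/222)) = -4*(4351/4926 - 785/111) = -4*(-1127983/182262) = 2255966/91131 ≈ 24.755)
x(s(-8, 1))/h = -8/2255966/91131 = -8*91131/2255966 = -364524/1127983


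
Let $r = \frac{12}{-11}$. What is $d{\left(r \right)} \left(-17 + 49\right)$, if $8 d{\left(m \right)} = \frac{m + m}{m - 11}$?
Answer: $\frac{96}{133} \approx 0.7218$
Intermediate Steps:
$r = - \frac{12}{11}$ ($r = 12 \left(- \frac{1}{11}\right) = - \frac{12}{11} \approx -1.0909$)
$d{\left(m \right)} = \frac{m}{4 \left(-11 + m\right)}$ ($d{\left(m \right)} = \frac{\left(m + m\right) \frac{1}{m - 11}}{8} = \frac{2 m \frac{1}{-11 + m}}{8} = \frac{m}{4 \left(-11 + m\right)}$)
$d{\left(r \right)} \left(-17 + 49\right) = \frac{1}{4} \left(- \frac{12}{11}\right) \frac{1}{-11 - \frac{12}{11}} \left(-17 + 49\right) = \frac{1}{4} \left(- \frac{12}{11}\right) \frac{1}{- \frac{133}{11}} \cdot 32 = \frac{1}{4} \left(- \frac{12}{11}\right) \left(- \frac{11}{133}\right) 32 = \frac{3}{133} \cdot 32 = \frac{96}{133}$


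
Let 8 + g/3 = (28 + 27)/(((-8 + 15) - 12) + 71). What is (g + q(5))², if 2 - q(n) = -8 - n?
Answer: 169/4 ≈ 42.250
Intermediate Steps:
q(n) = 10 + n (q(n) = 2 - (-8 - n) = 2 + (8 + n) = 10 + n)
g = -43/2 (g = -24 + 3*((28 + 27)/(((-8 + 15) - 12) + 71)) = -24 + 3*(55/((7 - 12) + 71)) = -24 + 3*(55/(-5 + 71)) = -24 + 3*(55/66) = -24 + 3*(55*(1/66)) = -24 + 3*(⅚) = -24 + 5/2 = -43/2 ≈ -21.500)
(g + q(5))² = (-43/2 + (10 + 5))² = (-43/2 + 15)² = (-13/2)² = 169/4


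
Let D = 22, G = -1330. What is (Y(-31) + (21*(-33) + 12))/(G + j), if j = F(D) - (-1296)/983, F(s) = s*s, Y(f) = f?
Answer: 349948/415161 ≈ 0.84292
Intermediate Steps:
F(s) = s²
j = 477068/983 (j = 22² - (-1296)/983 = 484 - (-1296)/983 = 484 - 1*(-1296/983) = 484 + 1296/983 = 477068/983 ≈ 485.32)
(Y(-31) + (21*(-33) + 12))/(G + j) = (-31 + (21*(-33) + 12))/(-1330 + 477068/983) = (-31 + (-693 + 12))/(-830322/983) = (-31 - 681)*(-983/830322) = -712*(-983/830322) = 349948/415161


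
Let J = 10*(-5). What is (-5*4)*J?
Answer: 1000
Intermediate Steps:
J = -50
(-5*4)*J = -5*4*(-50) = -20*(-50) = 1000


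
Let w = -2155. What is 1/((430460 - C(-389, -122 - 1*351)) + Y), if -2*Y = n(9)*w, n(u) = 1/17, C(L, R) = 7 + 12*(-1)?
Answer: 34/14637965 ≈ 2.3227e-6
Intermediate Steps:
C(L, R) = -5 (C(L, R) = 7 - 12 = -5)
n(u) = 1/17
Y = 2155/34 (Y = -(-2155)/34 = -1/2*(-2155/17) = 2155/34 ≈ 63.382)
1/((430460 - C(-389, -122 - 1*351)) + Y) = 1/((430460 - 1*(-5)) + 2155/34) = 1/((430460 + 5) + 2155/34) = 1/(430465 + 2155/34) = 1/(14637965/34) = 34/14637965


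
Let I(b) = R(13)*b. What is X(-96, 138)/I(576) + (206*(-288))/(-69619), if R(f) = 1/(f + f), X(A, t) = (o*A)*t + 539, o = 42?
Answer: -503077724755/20050272 ≈ -25091.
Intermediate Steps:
X(A, t) = 539 + 42*A*t (X(A, t) = (42*A)*t + 539 = 42*A*t + 539 = 539 + 42*A*t)
R(f) = 1/(2*f)
I(b) = b/26 (I(b) = ((½)/13)*b = ((½)*(1/13))*b = b/26)
X(-96, 138)/I(576) + (206*(-288))/(-69619) = (539 + 42*(-96)*138)/(((1/26)*576)) + (206*(-288))/(-69619) = (539 - 556416)/(288/13) - 59328*(-1/69619) = -555877*13/288 + 59328/69619 = -7226401/288 + 59328/69619 = -503077724755/20050272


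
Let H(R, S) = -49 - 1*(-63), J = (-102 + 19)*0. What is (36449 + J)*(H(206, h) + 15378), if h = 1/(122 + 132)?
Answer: 561023008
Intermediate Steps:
h = 1/254 ≈ 0.0039370
J = 0 (J = -83*0 = 0)
H(R, S) = 14 (H(R, S) = -49 + 63 = 14)
(36449 + J)*(H(206, h) + 15378) = (36449 + 0)*(14 + 15378) = 36449*15392 = 561023008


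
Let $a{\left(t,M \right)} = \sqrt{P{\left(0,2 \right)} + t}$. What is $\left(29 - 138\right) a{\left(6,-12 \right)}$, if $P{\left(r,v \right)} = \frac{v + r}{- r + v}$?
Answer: $- 109 \sqrt{7} \approx -288.39$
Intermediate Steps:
$P{\left(r,v \right)} = \frac{r + v}{v - r}$
$a{\left(t,M \right)} = \sqrt{1 + t}$ ($a{\left(t,M \right)} = \sqrt{\frac{\left(-1\right) 0 - 2}{0 - 2} + t} = \sqrt{\frac{0 - 2}{0 - 2} + t} = \sqrt{\frac{1}{-2} \left(-2\right) + t} = \sqrt{\left(- \frac{1}{2}\right) \left(-2\right) + t} = \sqrt{1 + t}$)
$\left(29 - 138\right) a{\left(6,-12 \right)} = \left(29 - 138\right) \sqrt{1 + 6} = - 109 \sqrt{7}$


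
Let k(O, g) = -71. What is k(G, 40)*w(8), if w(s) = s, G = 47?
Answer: -568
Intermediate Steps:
k(G, 40)*w(8) = -71*8 = -568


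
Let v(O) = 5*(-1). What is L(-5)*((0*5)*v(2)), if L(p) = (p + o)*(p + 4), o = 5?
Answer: 0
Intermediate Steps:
L(p) = (4 + p)*(5 + p) (L(p) = (p + 5)*(p + 4) = (5 + p)*(4 + p) = (4 + p)*(5 + p))
v(O) = -5
L(-5)*((0*5)*v(2)) = (20 + (-5)**2 + 9*(-5))*((0*5)*(-5)) = (20 + 25 - 45)*(0*(-5)) = 0*0 = 0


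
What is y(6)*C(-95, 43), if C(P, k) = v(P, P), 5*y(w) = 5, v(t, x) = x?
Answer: -95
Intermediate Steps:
y(w) = 1 (y(w) = (⅕)*5 = 1)
C(P, k) = P
y(6)*C(-95, 43) = 1*(-95) = -95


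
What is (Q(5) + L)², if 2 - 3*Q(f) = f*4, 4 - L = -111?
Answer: 11881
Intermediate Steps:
L = 115 (L = 4 - 1*(-111) = 4 + 111 = 115)
Q(f) = ⅔ - 4*f/3 (Q(f) = ⅔ - f*4/3 = ⅔ - 4*f/3)
(Q(5) + L)² = ((⅔ - 4/3*5) + 115)² = ((⅔ - 20/3) + 115)² = (-6 + 115)² = 109² = 11881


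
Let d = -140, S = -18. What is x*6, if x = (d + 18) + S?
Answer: -840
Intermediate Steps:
x = -140 (x = (-140 + 18) - 18 = -122 - 18 = -140)
x*6 = -140*6 = -840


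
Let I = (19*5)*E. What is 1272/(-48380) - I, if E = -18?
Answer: 20682132/12095 ≈ 1710.0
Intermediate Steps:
I = -1710 (I = (19*5)*(-18) = 95*(-18) = -1710)
1272/(-48380) - I = 1272/(-48380) - 1*(-1710) = 1272*(-1/48380) + 1710 = -318/12095 + 1710 = 20682132/12095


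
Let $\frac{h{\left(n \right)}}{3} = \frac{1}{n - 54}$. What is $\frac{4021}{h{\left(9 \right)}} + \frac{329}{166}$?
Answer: $- \frac{10011961}{166} \approx -60313.0$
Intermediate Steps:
$h{\left(n \right)} = \frac{3}{-54 + n}$ ($h{\left(n \right)} = \frac{3}{n - 54} = \frac{3}{-54 + n}$)
$\frac{4021}{h{\left(9 \right)}} + \frac{329}{166} = \frac{4021}{3 \frac{1}{-54 + 9}} + \frac{329}{166} = \frac{4021}{3 \frac{1}{-45}} + 329 \cdot \frac{1}{166} = \frac{4021}{3 \left(- \frac{1}{45}\right)} + \frac{329}{166} = \frac{4021}{- \frac{1}{15}} + \frac{329}{166} = 4021 \left(-15\right) + \frac{329}{166} = -60315 + \frac{329}{166} = - \frac{10011961}{166}$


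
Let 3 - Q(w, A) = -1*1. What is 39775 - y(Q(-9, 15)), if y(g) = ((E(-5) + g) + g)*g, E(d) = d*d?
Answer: 39643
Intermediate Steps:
Q(w, A) = 4 (Q(w, A) = 3 - (-1) = 3 - 1*(-1) = 3 + 1 = 4)
E(d) = d²
y(g) = g*(25 + 2*g) (y(g) = (((-5)² + g) + g)*g = ((25 + g) + g)*g = (25 + 2*g)*g = g*(25 + 2*g))
39775 - y(Q(-9, 15)) = 39775 - 4*(25 + 2*4) = 39775 - 4*(25 + 8) = 39775 - 4*33 = 39775 - 1*132 = 39775 - 132 = 39643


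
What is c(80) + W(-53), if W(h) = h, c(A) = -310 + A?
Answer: -283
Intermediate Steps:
c(80) + W(-53) = (-310 + 80) - 53 = -230 - 53 = -283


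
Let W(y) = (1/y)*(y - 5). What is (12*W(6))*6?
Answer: 12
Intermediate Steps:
W(y) = (-5 + y)/y
(12*W(6))*6 = (12*((-5 + 6)/6))*6 = (12*((⅙)*1))*6 = (12*(⅙))*6 = 2*6 = 12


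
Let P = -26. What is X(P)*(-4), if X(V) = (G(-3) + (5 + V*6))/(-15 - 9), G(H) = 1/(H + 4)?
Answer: -25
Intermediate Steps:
G(H) = 1/(4 + H)
X(V) = -¼ - V/4 (X(V) = (1/(4 - 3) + (5 + V*6))/(-15 - 9) = (1/1 + (5 + 6*V))/(-24) = (1 + (5 + 6*V))*(-1/24) = (6 + 6*V)*(-1/24) = -¼ - V/4)
X(P)*(-4) = (-¼ - ¼*(-26))*(-4) = (-¼ + 13/2)*(-4) = (25/4)*(-4) = -25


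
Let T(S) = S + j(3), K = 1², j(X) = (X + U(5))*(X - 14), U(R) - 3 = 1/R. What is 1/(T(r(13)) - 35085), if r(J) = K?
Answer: -5/175761 ≈ -2.8448e-5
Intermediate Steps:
U(R) = 3 + 1/R
j(X) = (-14 + X)*(16/5 + X) (j(X) = (X + (3 + 1/5))*(X - 14) = (X + (3 + ⅕))*(-14 + X) = (X + 16/5)*(-14 + X) = (16/5 + X)*(-14 + X) = (-14 + X)*(16/5 + X))
K = 1
r(J) = 1
T(S) = -341/5 + S (T(S) = S + (-224/5 + 3² - 54/5*3) = S + (-224/5 + 9 - 162/5) = S - 341/5 = -341/5 + S)
1/(T(r(13)) - 35085) = 1/((-341/5 + 1) - 35085) = 1/(-336/5 - 35085) = 1/(-175761/5) = -5/175761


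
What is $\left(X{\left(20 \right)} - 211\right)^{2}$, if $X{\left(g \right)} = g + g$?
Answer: $29241$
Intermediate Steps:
$X{\left(g \right)} = 2 g$
$\left(X{\left(20 \right)} - 211\right)^{2} = \left(2 \cdot 20 - 211\right)^{2} = \left(40 - 211\right)^{2} = \left(-171\right)^{2} = 29241$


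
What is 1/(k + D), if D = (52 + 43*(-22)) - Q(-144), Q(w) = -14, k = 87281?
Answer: 1/86401 ≈ 1.1574e-5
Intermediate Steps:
D = -880 (D = (52 + 43*(-22)) - 1*(-14) = (52 - 946) + 14 = -894 + 14 = -880)
1/(k + D) = 1/(87281 - 880) = 1/86401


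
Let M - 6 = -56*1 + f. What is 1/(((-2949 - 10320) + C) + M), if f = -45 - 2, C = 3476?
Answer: -1/9890 ≈ -0.00010111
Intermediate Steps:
f = -47
M = -97 (M = 6 + (-56*1 - 47) = 6 + (-56 - 47) = 6 - 103 = -97)
1/(((-2949 - 10320) + C) + M) = 1/(((-2949 - 10320) + 3476) - 97) = 1/((-13269 + 3476) - 97) = 1/(-9793 - 97) = 1/(-9890) = -1/9890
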